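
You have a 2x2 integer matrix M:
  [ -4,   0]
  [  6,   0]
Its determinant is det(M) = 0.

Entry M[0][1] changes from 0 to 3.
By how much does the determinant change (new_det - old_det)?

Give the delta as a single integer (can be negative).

Cofactor C_01 = -6
Entry delta = 3 - 0 = 3
Det delta = entry_delta * cofactor = 3 * -6 = -18

Answer: -18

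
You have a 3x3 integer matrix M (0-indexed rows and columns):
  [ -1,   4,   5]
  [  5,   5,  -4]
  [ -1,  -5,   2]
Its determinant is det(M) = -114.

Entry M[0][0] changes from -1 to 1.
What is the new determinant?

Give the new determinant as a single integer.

det is linear in row 0: changing M[0][0] by delta changes det by delta * cofactor(0,0).
Cofactor C_00 = (-1)^(0+0) * minor(0,0) = -10
Entry delta = 1 - -1 = 2
Det delta = 2 * -10 = -20
New det = -114 + -20 = -134

Answer: -134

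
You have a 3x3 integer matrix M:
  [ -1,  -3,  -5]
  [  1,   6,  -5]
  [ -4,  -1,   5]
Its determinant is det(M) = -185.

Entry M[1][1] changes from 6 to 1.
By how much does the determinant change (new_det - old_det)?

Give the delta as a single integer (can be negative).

Answer: 125

Derivation:
Cofactor C_11 = -25
Entry delta = 1 - 6 = -5
Det delta = entry_delta * cofactor = -5 * -25 = 125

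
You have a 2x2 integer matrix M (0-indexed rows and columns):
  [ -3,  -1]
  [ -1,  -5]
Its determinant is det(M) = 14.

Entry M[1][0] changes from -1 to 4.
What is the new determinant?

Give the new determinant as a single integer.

Answer: 19

Derivation:
det is linear in row 1: changing M[1][0] by delta changes det by delta * cofactor(1,0).
Cofactor C_10 = (-1)^(1+0) * minor(1,0) = 1
Entry delta = 4 - -1 = 5
Det delta = 5 * 1 = 5
New det = 14 + 5 = 19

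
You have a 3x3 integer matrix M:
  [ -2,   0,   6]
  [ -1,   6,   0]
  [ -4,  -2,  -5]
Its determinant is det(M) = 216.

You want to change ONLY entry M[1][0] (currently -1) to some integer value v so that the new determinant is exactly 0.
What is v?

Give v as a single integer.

Answer: 17

Derivation:
det is linear in entry M[1][0]: det = old_det + (v - -1) * C_10
Cofactor C_10 = -12
Want det = 0: 216 + (v - -1) * -12 = 0
  (v - -1) = -216 / -12 = 18
  v = -1 + (18) = 17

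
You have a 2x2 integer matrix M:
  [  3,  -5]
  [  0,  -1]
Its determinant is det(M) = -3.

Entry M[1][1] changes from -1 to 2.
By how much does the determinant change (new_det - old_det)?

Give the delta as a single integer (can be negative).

Answer: 9

Derivation:
Cofactor C_11 = 3
Entry delta = 2 - -1 = 3
Det delta = entry_delta * cofactor = 3 * 3 = 9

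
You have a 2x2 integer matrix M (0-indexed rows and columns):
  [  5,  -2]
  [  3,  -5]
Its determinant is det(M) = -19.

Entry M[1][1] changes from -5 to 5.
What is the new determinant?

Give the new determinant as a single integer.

det is linear in row 1: changing M[1][1] by delta changes det by delta * cofactor(1,1).
Cofactor C_11 = (-1)^(1+1) * minor(1,1) = 5
Entry delta = 5 - -5 = 10
Det delta = 10 * 5 = 50
New det = -19 + 50 = 31

Answer: 31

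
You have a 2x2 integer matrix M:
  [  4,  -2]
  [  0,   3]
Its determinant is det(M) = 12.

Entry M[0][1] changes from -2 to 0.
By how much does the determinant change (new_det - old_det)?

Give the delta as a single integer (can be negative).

Cofactor C_01 = 0
Entry delta = 0 - -2 = 2
Det delta = entry_delta * cofactor = 2 * 0 = 0

Answer: 0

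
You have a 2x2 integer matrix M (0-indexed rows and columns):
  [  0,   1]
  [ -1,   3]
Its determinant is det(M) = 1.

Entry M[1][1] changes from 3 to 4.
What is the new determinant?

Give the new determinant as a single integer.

Answer: 1

Derivation:
det is linear in row 1: changing M[1][1] by delta changes det by delta * cofactor(1,1).
Cofactor C_11 = (-1)^(1+1) * minor(1,1) = 0
Entry delta = 4 - 3 = 1
Det delta = 1 * 0 = 0
New det = 1 + 0 = 1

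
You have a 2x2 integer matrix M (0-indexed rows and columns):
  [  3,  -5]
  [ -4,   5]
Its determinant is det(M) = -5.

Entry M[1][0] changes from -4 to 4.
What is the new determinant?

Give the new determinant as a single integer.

det is linear in row 1: changing M[1][0] by delta changes det by delta * cofactor(1,0).
Cofactor C_10 = (-1)^(1+0) * minor(1,0) = 5
Entry delta = 4 - -4 = 8
Det delta = 8 * 5 = 40
New det = -5 + 40 = 35

Answer: 35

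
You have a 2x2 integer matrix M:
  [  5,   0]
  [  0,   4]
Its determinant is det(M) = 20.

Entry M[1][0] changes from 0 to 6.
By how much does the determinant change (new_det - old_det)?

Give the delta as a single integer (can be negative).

Answer: 0

Derivation:
Cofactor C_10 = 0
Entry delta = 6 - 0 = 6
Det delta = entry_delta * cofactor = 6 * 0 = 0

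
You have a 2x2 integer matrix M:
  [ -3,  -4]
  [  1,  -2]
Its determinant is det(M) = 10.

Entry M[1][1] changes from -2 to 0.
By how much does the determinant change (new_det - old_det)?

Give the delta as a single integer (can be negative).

Answer: -6

Derivation:
Cofactor C_11 = -3
Entry delta = 0 - -2 = 2
Det delta = entry_delta * cofactor = 2 * -3 = -6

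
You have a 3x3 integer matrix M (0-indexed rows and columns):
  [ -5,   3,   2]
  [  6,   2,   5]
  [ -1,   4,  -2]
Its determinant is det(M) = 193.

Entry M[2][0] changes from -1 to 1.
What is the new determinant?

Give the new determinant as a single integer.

Answer: 215

Derivation:
det is linear in row 2: changing M[2][0] by delta changes det by delta * cofactor(2,0).
Cofactor C_20 = (-1)^(2+0) * minor(2,0) = 11
Entry delta = 1 - -1 = 2
Det delta = 2 * 11 = 22
New det = 193 + 22 = 215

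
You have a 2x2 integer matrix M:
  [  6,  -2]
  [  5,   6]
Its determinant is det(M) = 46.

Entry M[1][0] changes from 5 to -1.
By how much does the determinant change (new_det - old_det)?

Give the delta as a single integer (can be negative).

Answer: -12

Derivation:
Cofactor C_10 = 2
Entry delta = -1 - 5 = -6
Det delta = entry_delta * cofactor = -6 * 2 = -12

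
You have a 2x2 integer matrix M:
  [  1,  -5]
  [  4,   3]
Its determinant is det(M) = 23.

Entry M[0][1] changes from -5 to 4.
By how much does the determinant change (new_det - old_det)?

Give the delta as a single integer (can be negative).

Cofactor C_01 = -4
Entry delta = 4 - -5 = 9
Det delta = entry_delta * cofactor = 9 * -4 = -36

Answer: -36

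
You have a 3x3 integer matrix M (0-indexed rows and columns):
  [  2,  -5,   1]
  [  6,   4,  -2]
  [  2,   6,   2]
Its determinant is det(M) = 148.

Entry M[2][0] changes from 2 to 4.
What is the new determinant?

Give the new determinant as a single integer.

det is linear in row 2: changing M[2][0] by delta changes det by delta * cofactor(2,0).
Cofactor C_20 = (-1)^(2+0) * minor(2,0) = 6
Entry delta = 4 - 2 = 2
Det delta = 2 * 6 = 12
New det = 148 + 12 = 160

Answer: 160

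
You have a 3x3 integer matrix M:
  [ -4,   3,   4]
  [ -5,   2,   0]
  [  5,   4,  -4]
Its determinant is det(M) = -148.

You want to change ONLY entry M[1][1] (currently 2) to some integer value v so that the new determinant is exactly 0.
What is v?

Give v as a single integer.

Answer: -35

Derivation:
det is linear in entry M[1][1]: det = old_det + (v - 2) * C_11
Cofactor C_11 = -4
Want det = 0: -148 + (v - 2) * -4 = 0
  (v - 2) = 148 / -4 = -37
  v = 2 + (-37) = -35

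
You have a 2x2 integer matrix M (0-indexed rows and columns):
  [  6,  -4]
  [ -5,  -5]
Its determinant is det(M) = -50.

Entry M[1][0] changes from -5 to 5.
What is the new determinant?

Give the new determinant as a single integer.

det is linear in row 1: changing M[1][0] by delta changes det by delta * cofactor(1,0).
Cofactor C_10 = (-1)^(1+0) * minor(1,0) = 4
Entry delta = 5 - -5 = 10
Det delta = 10 * 4 = 40
New det = -50 + 40 = -10

Answer: -10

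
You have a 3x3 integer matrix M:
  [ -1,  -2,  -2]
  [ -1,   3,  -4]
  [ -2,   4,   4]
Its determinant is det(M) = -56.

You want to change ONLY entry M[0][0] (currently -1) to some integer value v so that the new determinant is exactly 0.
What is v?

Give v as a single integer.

Answer: 1

Derivation:
det is linear in entry M[0][0]: det = old_det + (v - -1) * C_00
Cofactor C_00 = 28
Want det = 0: -56 + (v - -1) * 28 = 0
  (v - -1) = 56 / 28 = 2
  v = -1 + (2) = 1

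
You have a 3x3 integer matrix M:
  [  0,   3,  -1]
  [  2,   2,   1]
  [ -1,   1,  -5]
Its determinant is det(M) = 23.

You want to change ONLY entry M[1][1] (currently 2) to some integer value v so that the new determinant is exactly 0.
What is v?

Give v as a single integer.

Answer: 25

Derivation:
det is linear in entry M[1][1]: det = old_det + (v - 2) * C_11
Cofactor C_11 = -1
Want det = 0: 23 + (v - 2) * -1 = 0
  (v - 2) = -23 / -1 = 23
  v = 2 + (23) = 25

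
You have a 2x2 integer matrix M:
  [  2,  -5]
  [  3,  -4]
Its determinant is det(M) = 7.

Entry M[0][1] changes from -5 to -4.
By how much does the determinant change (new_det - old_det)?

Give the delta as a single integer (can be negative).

Cofactor C_01 = -3
Entry delta = -4 - -5 = 1
Det delta = entry_delta * cofactor = 1 * -3 = -3

Answer: -3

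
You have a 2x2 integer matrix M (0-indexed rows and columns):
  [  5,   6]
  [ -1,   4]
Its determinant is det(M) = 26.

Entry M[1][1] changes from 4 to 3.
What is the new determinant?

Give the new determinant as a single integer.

det is linear in row 1: changing M[1][1] by delta changes det by delta * cofactor(1,1).
Cofactor C_11 = (-1)^(1+1) * minor(1,1) = 5
Entry delta = 3 - 4 = -1
Det delta = -1 * 5 = -5
New det = 26 + -5 = 21

Answer: 21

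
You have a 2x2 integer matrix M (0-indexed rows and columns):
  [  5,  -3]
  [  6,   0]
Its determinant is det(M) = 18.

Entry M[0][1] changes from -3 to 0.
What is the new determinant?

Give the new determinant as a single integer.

Answer: 0

Derivation:
det is linear in row 0: changing M[0][1] by delta changes det by delta * cofactor(0,1).
Cofactor C_01 = (-1)^(0+1) * minor(0,1) = -6
Entry delta = 0 - -3 = 3
Det delta = 3 * -6 = -18
New det = 18 + -18 = 0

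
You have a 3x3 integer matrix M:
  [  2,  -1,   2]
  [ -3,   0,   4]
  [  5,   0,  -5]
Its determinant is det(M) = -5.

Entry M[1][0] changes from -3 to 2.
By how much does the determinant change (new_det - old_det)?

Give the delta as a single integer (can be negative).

Answer: -25

Derivation:
Cofactor C_10 = -5
Entry delta = 2 - -3 = 5
Det delta = entry_delta * cofactor = 5 * -5 = -25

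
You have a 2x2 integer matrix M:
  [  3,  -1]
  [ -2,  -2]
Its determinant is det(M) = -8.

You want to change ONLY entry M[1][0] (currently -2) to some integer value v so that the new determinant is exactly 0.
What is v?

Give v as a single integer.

det is linear in entry M[1][0]: det = old_det + (v - -2) * C_10
Cofactor C_10 = 1
Want det = 0: -8 + (v - -2) * 1 = 0
  (v - -2) = 8 / 1 = 8
  v = -2 + (8) = 6

Answer: 6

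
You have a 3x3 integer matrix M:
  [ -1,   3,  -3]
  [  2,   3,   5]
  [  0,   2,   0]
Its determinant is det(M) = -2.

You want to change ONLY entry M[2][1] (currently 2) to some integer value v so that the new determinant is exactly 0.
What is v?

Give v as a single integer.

Answer: 0

Derivation:
det is linear in entry M[2][1]: det = old_det + (v - 2) * C_21
Cofactor C_21 = -1
Want det = 0: -2 + (v - 2) * -1 = 0
  (v - 2) = 2 / -1 = -2
  v = 2 + (-2) = 0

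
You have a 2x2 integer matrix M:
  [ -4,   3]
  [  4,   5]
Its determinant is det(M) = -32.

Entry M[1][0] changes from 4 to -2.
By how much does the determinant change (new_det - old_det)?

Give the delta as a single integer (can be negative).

Answer: 18

Derivation:
Cofactor C_10 = -3
Entry delta = -2 - 4 = -6
Det delta = entry_delta * cofactor = -6 * -3 = 18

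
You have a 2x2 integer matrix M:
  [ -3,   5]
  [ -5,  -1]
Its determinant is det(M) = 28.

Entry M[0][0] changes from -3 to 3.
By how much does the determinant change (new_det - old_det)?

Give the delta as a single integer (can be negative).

Answer: -6

Derivation:
Cofactor C_00 = -1
Entry delta = 3 - -3 = 6
Det delta = entry_delta * cofactor = 6 * -1 = -6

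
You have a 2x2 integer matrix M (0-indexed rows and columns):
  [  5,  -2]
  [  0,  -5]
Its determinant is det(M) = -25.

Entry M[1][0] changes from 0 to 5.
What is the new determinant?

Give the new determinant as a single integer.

Answer: -15

Derivation:
det is linear in row 1: changing M[1][0] by delta changes det by delta * cofactor(1,0).
Cofactor C_10 = (-1)^(1+0) * minor(1,0) = 2
Entry delta = 5 - 0 = 5
Det delta = 5 * 2 = 10
New det = -25 + 10 = -15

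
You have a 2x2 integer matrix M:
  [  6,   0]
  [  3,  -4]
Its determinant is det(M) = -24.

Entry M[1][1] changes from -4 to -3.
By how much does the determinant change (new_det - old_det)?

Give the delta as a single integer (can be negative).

Cofactor C_11 = 6
Entry delta = -3 - -4 = 1
Det delta = entry_delta * cofactor = 1 * 6 = 6

Answer: 6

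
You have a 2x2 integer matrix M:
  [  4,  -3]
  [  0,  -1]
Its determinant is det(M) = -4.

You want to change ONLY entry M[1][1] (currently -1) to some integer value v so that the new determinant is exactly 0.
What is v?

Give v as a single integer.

det is linear in entry M[1][1]: det = old_det + (v - -1) * C_11
Cofactor C_11 = 4
Want det = 0: -4 + (v - -1) * 4 = 0
  (v - -1) = 4 / 4 = 1
  v = -1 + (1) = 0

Answer: 0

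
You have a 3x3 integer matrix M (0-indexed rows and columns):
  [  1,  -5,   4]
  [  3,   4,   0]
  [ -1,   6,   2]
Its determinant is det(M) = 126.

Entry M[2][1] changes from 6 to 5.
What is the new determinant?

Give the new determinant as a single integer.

Answer: 114

Derivation:
det is linear in row 2: changing M[2][1] by delta changes det by delta * cofactor(2,1).
Cofactor C_21 = (-1)^(2+1) * minor(2,1) = 12
Entry delta = 5 - 6 = -1
Det delta = -1 * 12 = -12
New det = 126 + -12 = 114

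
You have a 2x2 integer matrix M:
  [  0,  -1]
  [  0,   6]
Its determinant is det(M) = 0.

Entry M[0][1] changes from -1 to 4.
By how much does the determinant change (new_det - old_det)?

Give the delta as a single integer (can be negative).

Cofactor C_01 = 0
Entry delta = 4 - -1 = 5
Det delta = entry_delta * cofactor = 5 * 0 = 0

Answer: 0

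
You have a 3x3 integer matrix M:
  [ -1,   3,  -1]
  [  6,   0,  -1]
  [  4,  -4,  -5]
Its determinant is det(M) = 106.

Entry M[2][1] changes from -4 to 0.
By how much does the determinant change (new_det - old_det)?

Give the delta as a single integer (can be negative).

Cofactor C_21 = -7
Entry delta = 0 - -4 = 4
Det delta = entry_delta * cofactor = 4 * -7 = -28

Answer: -28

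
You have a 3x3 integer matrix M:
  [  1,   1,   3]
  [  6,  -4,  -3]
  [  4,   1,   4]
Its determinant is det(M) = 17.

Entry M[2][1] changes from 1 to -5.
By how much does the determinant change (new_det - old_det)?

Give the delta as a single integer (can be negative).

Cofactor C_21 = 21
Entry delta = -5 - 1 = -6
Det delta = entry_delta * cofactor = -6 * 21 = -126

Answer: -126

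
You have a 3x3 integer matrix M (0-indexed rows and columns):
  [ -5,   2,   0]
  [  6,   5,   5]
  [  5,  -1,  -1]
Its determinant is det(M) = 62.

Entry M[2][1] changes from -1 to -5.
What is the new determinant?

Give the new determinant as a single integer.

Answer: -38

Derivation:
det is linear in row 2: changing M[2][1] by delta changes det by delta * cofactor(2,1).
Cofactor C_21 = (-1)^(2+1) * minor(2,1) = 25
Entry delta = -5 - -1 = -4
Det delta = -4 * 25 = -100
New det = 62 + -100 = -38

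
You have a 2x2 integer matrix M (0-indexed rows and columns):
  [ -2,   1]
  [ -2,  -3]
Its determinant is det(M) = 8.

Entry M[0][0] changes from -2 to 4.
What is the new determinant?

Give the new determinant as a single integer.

Answer: -10

Derivation:
det is linear in row 0: changing M[0][0] by delta changes det by delta * cofactor(0,0).
Cofactor C_00 = (-1)^(0+0) * minor(0,0) = -3
Entry delta = 4 - -2 = 6
Det delta = 6 * -3 = -18
New det = 8 + -18 = -10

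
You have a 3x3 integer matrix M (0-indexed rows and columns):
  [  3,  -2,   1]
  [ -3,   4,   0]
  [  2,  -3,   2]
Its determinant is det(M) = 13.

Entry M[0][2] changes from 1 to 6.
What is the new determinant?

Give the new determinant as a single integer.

det is linear in row 0: changing M[0][2] by delta changes det by delta * cofactor(0,2).
Cofactor C_02 = (-1)^(0+2) * minor(0,2) = 1
Entry delta = 6 - 1 = 5
Det delta = 5 * 1 = 5
New det = 13 + 5 = 18

Answer: 18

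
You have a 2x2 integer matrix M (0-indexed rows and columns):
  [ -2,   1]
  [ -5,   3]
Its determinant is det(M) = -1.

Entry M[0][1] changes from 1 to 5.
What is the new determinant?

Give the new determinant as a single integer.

Answer: 19

Derivation:
det is linear in row 0: changing M[0][1] by delta changes det by delta * cofactor(0,1).
Cofactor C_01 = (-1)^(0+1) * minor(0,1) = 5
Entry delta = 5 - 1 = 4
Det delta = 4 * 5 = 20
New det = -1 + 20 = 19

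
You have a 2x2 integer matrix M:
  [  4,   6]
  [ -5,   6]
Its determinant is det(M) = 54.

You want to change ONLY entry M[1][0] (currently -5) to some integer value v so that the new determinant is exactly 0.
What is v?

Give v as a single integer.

Answer: 4

Derivation:
det is linear in entry M[1][0]: det = old_det + (v - -5) * C_10
Cofactor C_10 = -6
Want det = 0: 54 + (v - -5) * -6 = 0
  (v - -5) = -54 / -6 = 9
  v = -5 + (9) = 4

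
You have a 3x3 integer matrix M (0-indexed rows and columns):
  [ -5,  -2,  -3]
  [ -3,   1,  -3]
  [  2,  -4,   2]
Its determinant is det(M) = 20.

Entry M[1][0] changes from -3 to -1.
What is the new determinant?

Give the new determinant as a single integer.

Answer: 52

Derivation:
det is linear in row 1: changing M[1][0] by delta changes det by delta * cofactor(1,0).
Cofactor C_10 = (-1)^(1+0) * minor(1,0) = 16
Entry delta = -1 - -3 = 2
Det delta = 2 * 16 = 32
New det = 20 + 32 = 52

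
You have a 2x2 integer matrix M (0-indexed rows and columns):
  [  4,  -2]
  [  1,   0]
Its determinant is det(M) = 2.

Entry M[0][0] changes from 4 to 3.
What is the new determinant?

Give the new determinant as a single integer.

det is linear in row 0: changing M[0][0] by delta changes det by delta * cofactor(0,0).
Cofactor C_00 = (-1)^(0+0) * minor(0,0) = 0
Entry delta = 3 - 4 = -1
Det delta = -1 * 0 = 0
New det = 2 + 0 = 2

Answer: 2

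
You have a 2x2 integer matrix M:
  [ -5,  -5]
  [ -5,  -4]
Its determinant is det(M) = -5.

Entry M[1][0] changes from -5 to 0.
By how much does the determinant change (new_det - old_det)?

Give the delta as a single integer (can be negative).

Answer: 25

Derivation:
Cofactor C_10 = 5
Entry delta = 0 - -5 = 5
Det delta = entry_delta * cofactor = 5 * 5 = 25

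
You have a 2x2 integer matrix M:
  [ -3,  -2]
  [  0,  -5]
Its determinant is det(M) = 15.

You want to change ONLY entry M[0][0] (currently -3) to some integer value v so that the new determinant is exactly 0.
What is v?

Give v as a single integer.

det is linear in entry M[0][0]: det = old_det + (v - -3) * C_00
Cofactor C_00 = -5
Want det = 0: 15 + (v - -3) * -5 = 0
  (v - -3) = -15 / -5 = 3
  v = -3 + (3) = 0

Answer: 0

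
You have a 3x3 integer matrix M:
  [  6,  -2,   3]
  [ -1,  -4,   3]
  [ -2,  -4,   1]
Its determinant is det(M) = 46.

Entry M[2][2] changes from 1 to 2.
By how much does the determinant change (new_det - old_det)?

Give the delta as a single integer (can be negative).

Answer: -26

Derivation:
Cofactor C_22 = -26
Entry delta = 2 - 1 = 1
Det delta = entry_delta * cofactor = 1 * -26 = -26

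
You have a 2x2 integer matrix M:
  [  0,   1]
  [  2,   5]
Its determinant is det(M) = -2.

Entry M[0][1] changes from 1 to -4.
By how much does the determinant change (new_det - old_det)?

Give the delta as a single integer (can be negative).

Cofactor C_01 = -2
Entry delta = -4 - 1 = -5
Det delta = entry_delta * cofactor = -5 * -2 = 10

Answer: 10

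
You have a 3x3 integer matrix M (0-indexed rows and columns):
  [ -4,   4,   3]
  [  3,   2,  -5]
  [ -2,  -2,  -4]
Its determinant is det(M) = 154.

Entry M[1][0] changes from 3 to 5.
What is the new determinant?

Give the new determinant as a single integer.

Answer: 174

Derivation:
det is linear in row 1: changing M[1][0] by delta changes det by delta * cofactor(1,0).
Cofactor C_10 = (-1)^(1+0) * minor(1,0) = 10
Entry delta = 5 - 3 = 2
Det delta = 2 * 10 = 20
New det = 154 + 20 = 174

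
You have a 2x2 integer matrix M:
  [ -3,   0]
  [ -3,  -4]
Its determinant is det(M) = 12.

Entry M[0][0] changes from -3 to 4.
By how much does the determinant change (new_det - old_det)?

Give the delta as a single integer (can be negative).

Answer: -28

Derivation:
Cofactor C_00 = -4
Entry delta = 4 - -3 = 7
Det delta = entry_delta * cofactor = 7 * -4 = -28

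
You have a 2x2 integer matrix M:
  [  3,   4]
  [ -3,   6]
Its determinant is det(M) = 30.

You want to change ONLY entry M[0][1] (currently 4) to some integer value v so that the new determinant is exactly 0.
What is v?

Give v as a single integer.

Answer: -6

Derivation:
det is linear in entry M[0][1]: det = old_det + (v - 4) * C_01
Cofactor C_01 = 3
Want det = 0: 30 + (v - 4) * 3 = 0
  (v - 4) = -30 / 3 = -10
  v = 4 + (-10) = -6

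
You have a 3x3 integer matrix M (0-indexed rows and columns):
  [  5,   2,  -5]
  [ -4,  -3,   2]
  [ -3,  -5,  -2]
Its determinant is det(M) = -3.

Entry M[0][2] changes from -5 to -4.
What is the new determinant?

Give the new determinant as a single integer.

det is linear in row 0: changing M[0][2] by delta changes det by delta * cofactor(0,2).
Cofactor C_02 = (-1)^(0+2) * minor(0,2) = 11
Entry delta = -4 - -5 = 1
Det delta = 1 * 11 = 11
New det = -3 + 11 = 8

Answer: 8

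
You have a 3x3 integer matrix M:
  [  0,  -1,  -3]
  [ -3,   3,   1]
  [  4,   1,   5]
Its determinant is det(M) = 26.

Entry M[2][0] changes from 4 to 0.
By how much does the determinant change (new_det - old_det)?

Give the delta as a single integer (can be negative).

Answer: -32

Derivation:
Cofactor C_20 = 8
Entry delta = 0 - 4 = -4
Det delta = entry_delta * cofactor = -4 * 8 = -32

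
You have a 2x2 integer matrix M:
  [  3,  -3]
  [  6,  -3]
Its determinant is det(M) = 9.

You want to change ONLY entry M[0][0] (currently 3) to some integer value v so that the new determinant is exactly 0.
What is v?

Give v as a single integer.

det is linear in entry M[0][0]: det = old_det + (v - 3) * C_00
Cofactor C_00 = -3
Want det = 0: 9 + (v - 3) * -3 = 0
  (v - 3) = -9 / -3 = 3
  v = 3 + (3) = 6

Answer: 6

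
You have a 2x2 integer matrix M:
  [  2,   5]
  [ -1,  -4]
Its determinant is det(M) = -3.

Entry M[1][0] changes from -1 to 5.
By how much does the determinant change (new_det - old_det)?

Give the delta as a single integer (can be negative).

Answer: -30

Derivation:
Cofactor C_10 = -5
Entry delta = 5 - -1 = 6
Det delta = entry_delta * cofactor = 6 * -5 = -30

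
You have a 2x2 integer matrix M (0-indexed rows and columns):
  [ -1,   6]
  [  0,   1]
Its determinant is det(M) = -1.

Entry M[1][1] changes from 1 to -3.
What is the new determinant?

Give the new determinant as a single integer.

det is linear in row 1: changing M[1][1] by delta changes det by delta * cofactor(1,1).
Cofactor C_11 = (-1)^(1+1) * minor(1,1) = -1
Entry delta = -3 - 1 = -4
Det delta = -4 * -1 = 4
New det = -1 + 4 = 3

Answer: 3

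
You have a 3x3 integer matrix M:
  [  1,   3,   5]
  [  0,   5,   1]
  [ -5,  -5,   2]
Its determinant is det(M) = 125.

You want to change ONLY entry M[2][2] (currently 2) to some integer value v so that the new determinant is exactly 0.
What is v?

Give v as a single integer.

Answer: -23

Derivation:
det is linear in entry M[2][2]: det = old_det + (v - 2) * C_22
Cofactor C_22 = 5
Want det = 0: 125 + (v - 2) * 5 = 0
  (v - 2) = -125 / 5 = -25
  v = 2 + (-25) = -23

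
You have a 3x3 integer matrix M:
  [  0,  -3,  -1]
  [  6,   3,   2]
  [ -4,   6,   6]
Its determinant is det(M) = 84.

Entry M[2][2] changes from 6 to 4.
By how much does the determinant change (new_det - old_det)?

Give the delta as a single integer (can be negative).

Answer: -36

Derivation:
Cofactor C_22 = 18
Entry delta = 4 - 6 = -2
Det delta = entry_delta * cofactor = -2 * 18 = -36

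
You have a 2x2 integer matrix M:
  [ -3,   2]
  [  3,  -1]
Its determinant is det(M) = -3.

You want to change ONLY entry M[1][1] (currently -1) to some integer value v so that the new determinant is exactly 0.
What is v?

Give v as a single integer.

det is linear in entry M[1][1]: det = old_det + (v - -1) * C_11
Cofactor C_11 = -3
Want det = 0: -3 + (v - -1) * -3 = 0
  (v - -1) = 3 / -3 = -1
  v = -1 + (-1) = -2

Answer: -2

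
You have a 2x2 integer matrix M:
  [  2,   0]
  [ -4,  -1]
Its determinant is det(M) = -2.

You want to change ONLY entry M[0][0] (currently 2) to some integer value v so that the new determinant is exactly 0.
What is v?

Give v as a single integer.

det is linear in entry M[0][0]: det = old_det + (v - 2) * C_00
Cofactor C_00 = -1
Want det = 0: -2 + (v - 2) * -1 = 0
  (v - 2) = 2 / -1 = -2
  v = 2 + (-2) = 0

Answer: 0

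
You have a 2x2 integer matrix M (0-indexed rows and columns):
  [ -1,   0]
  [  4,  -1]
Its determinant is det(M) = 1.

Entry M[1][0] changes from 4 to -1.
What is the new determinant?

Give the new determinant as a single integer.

Answer: 1

Derivation:
det is linear in row 1: changing M[1][0] by delta changes det by delta * cofactor(1,0).
Cofactor C_10 = (-1)^(1+0) * minor(1,0) = 0
Entry delta = -1 - 4 = -5
Det delta = -5 * 0 = 0
New det = 1 + 0 = 1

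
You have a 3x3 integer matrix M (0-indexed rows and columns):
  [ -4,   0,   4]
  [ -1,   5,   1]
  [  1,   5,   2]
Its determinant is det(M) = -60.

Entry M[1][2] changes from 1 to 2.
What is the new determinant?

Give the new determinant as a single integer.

det is linear in row 1: changing M[1][2] by delta changes det by delta * cofactor(1,2).
Cofactor C_12 = (-1)^(1+2) * minor(1,2) = 20
Entry delta = 2 - 1 = 1
Det delta = 1 * 20 = 20
New det = -60 + 20 = -40

Answer: -40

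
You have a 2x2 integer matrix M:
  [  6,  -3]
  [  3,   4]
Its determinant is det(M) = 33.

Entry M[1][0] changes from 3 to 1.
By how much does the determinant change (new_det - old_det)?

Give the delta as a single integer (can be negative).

Answer: -6

Derivation:
Cofactor C_10 = 3
Entry delta = 1 - 3 = -2
Det delta = entry_delta * cofactor = -2 * 3 = -6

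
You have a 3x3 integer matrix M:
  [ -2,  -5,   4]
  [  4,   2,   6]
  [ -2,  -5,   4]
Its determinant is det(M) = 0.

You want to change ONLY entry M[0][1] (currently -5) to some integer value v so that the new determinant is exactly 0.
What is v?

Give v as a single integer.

Answer: -5

Derivation:
det is linear in entry M[0][1]: det = old_det + (v - -5) * C_01
Cofactor C_01 = -28
Want det = 0: 0 + (v - -5) * -28 = 0
  (v - -5) = 0 / -28 = 0
  v = -5 + (0) = -5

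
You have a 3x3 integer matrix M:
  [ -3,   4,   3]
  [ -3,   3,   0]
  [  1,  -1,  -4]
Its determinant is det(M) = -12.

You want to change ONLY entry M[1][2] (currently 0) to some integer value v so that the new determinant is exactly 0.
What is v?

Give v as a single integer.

det is linear in entry M[1][2]: det = old_det + (v - 0) * C_12
Cofactor C_12 = 1
Want det = 0: -12 + (v - 0) * 1 = 0
  (v - 0) = 12 / 1 = 12
  v = 0 + (12) = 12

Answer: 12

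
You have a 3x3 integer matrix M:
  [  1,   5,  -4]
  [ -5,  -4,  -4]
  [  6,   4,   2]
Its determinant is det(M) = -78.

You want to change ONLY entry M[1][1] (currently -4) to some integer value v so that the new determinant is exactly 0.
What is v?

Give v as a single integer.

det is linear in entry M[1][1]: det = old_det + (v - -4) * C_11
Cofactor C_11 = 26
Want det = 0: -78 + (v - -4) * 26 = 0
  (v - -4) = 78 / 26 = 3
  v = -4 + (3) = -1

Answer: -1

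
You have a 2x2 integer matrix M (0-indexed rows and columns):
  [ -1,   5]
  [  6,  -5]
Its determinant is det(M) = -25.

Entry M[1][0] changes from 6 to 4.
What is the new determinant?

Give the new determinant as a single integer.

det is linear in row 1: changing M[1][0] by delta changes det by delta * cofactor(1,0).
Cofactor C_10 = (-1)^(1+0) * minor(1,0) = -5
Entry delta = 4 - 6 = -2
Det delta = -2 * -5 = 10
New det = -25 + 10 = -15

Answer: -15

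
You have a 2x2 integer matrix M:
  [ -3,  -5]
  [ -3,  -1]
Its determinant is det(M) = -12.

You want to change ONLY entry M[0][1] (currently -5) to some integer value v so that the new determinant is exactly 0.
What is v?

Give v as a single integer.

Answer: -1

Derivation:
det is linear in entry M[0][1]: det = old_det + (v - -5) * C_01
Cofactor C_01 = 3
Want det = 0: -12 + (v - -5) * 3 = 0
  (v - -5) = 12 / 3 = 4
  v = -5 + (4) = -1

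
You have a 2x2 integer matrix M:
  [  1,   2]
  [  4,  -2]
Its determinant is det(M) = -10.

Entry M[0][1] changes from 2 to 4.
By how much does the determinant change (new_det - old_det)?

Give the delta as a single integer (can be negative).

Answer: -8

Derivation:
Cofactor C_01 = -4
Entry delta = 4 - 2 = 2
Det delta = entry_delta * cofactor = 2 * -4 = -8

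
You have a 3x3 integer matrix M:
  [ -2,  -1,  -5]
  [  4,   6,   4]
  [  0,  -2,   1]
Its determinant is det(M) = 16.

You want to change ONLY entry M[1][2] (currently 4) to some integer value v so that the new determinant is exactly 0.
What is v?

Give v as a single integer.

Answer: 8

Derivation:
det is linear in entry M[1][2]: det = old_det + (v - 4) * C_12
Cofactor C_12 = -4
Want det = 0: 16 + (v - 4) * -4 = 0
  (v - 4) = -16 / -4 = 4
  v = 4 + (4) = 8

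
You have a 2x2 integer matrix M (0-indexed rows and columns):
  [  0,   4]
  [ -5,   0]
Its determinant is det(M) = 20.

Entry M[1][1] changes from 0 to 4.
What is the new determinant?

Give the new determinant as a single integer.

Answer: 20

Derivation:
det is linear in row 1: changing M[1][1] by delta changes det by delta * cofactor(1,1).
Cofactor C_11 = (-1)^(1+1) * minor(1,1) = 0
Entry delta = 4 - 0 = 4
Det delta = 4 * 0 = 0
New det = 20 + 0 = 20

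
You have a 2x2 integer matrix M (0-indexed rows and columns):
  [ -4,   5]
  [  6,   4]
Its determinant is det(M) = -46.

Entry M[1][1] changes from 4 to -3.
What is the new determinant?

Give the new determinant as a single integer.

Answer: -18

Derivation:
det is linear in row 1: changing M[1][1] by delta changes det by delta * cofactor(1,1).
Cofactor C_11 = (-1)^(1+1) * minor(1,1) = -4
Entry delta = -3 - 4 = -7
Det delta = -7 * -4 = 28
New det = -46 + 28 = -18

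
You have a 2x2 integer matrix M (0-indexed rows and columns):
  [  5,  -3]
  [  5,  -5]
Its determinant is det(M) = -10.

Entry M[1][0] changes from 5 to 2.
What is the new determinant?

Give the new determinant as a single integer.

det is linear in row 1: changing M[1][0] by delta changes det by delta * cofactor(1,0).
Cofactor C_10 = (-1)^(1+0) * minor(1,0) = 3
Entry delta = 2 - 5 = -3
Det delta = -3 * 3 = -9
New det = -10 + -9 = -19

Answer: -19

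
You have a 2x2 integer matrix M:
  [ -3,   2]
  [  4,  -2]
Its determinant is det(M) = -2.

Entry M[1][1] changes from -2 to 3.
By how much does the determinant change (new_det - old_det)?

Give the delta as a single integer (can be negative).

Cofactor C_11 = -3
Entry delta = 3 - -2 = 5
Det delta = entry_delta * cofactor = 5 * -3 = -15

Answer: -15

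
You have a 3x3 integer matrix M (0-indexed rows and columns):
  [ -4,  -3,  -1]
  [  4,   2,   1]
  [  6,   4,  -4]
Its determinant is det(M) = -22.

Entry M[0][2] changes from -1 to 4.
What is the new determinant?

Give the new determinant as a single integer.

det is linear in row 0: changing M[0][2] by delta changes det by delta * cofactor(0,2).
Cofactor C_02 = (-1)^(0+2) * minor(0,2) = 4
Entry delta = 4 - -1 = 5
Det delta = 5 * 4 = 20
New det = -22 + 20 = -2

Answer: -2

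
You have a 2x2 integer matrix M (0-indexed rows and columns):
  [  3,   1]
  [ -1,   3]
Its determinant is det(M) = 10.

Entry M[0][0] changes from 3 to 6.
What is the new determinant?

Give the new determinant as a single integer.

det is linear in row 0: changing M[0][0] by delta changes det by delta * cofactor(0,0).
Cofactor C_00 = (-1)^(0+0) * minor(0,0) = 3
Entry delta = 6 - 3 = 3
Det delta = 3 * 3 = 9
New det = 10 + 9 = 19

Answer: 19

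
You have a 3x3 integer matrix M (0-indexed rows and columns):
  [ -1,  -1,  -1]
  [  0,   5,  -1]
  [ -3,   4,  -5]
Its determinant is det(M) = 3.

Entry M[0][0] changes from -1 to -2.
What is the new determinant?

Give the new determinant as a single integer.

det is linear in row 0: changing M[0][0] by delta changes det by delta * cofactor(0,0).
Cofactor C_00 = (-1)^(0+0) * minor(0,0) = -21
Entry delta = -2 - -1 = -1
Det delta = -1 * -21 = 21
New det = 3 + 21 = 24

Answer: 24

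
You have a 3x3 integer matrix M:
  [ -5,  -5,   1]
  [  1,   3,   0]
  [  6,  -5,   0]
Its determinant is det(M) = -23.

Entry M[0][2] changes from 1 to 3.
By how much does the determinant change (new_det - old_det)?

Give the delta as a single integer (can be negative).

Cofactor C_02 = -23
Entry delta = 3 - 1 = 2
Det delta = entry_delta * cofactor = 2 * -23 = -46

Answer: -46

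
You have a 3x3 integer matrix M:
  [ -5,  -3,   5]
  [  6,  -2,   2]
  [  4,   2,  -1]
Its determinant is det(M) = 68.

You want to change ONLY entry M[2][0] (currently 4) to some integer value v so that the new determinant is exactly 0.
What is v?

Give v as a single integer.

Answer: -13

Derivation:
det is linear in entry M[2][0]: det = old_det + (v - 4) * C_20
Cofactor C_20 = 4
Want det = 0: 68 + (v - 4) * 4 = 0
  (v - 4) = -68 / 4 = -17
  v = 4 + (-17) = -13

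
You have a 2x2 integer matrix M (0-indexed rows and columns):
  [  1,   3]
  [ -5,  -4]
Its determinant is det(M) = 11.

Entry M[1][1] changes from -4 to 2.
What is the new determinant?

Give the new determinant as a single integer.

det is linear in row 1: changing M[1][1] by delta changes det by delta * cofactor(1,1).
Cofactor C_11 = (-1)^(1+1) * minor(1,1) = 1
Entry delta = 2 - -4 = 6
Det delta = 6 * 1 = 6
New det = 11 + 6 = 17

Answer: 17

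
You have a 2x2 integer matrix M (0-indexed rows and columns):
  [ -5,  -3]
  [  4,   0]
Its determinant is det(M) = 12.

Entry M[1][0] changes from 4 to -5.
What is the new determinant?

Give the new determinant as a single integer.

Answer: -15

Derivation:
det is linear in row 1: changing M[1][0] by delta changes det by delta * cofactor(1,0).
Cofactor C_10 = (-1)^(1+0) * minor(1,0) = 3
Entry delta = -5 - 4 = -9
Det delta = -9 * 3 = -27
New det = 12 + -27 = -15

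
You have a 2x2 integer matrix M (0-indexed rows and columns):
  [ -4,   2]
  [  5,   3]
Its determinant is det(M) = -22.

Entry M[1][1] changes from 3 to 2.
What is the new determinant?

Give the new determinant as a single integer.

Answer: -18

Derivation:
det is linear in row 1: changing M[1][1] by delta changes det by delta * cofactor(1,1).
Cofactor C_11 = (-1)^(1+1) * minor(1,1) = -4
Entry delta = 2 - 3 = -1
Det delta = -1 * -4 = 4
New det = -22 + 4 = -18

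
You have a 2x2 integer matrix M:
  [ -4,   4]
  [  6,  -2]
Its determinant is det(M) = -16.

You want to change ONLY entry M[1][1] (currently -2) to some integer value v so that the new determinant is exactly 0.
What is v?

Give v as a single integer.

Answer: -6

Derivation:
det is linear in entry M[1][1]: det = old_det + (v - -2) * C_11
Cofactor C_11 = -4
Want det = 0: -16 + (v - -2) * -4 = 0
  (v - -2) = 16 / -4 = -4
  v = -2 + (-4) = -6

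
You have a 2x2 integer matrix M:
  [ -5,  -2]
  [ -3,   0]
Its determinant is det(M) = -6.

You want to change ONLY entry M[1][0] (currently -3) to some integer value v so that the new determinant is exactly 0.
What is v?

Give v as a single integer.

Answer: 0

Derivation:
det is linear in entry M[1][0]: det = old_det + (v - -3) * C_10
Cofactor C_10 = 2
Want det = 0: -6 + (v - -3) * 2 = 0
  (v - -3) = 6 / 2 = 3
  v = -3 + (3) = 0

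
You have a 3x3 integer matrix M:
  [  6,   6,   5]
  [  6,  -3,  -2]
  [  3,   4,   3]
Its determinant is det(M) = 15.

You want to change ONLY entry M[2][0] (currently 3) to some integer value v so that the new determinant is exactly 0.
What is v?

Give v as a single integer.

det is linear in entry M[2][0]: det = old_det + (v - 3) * C_20
Cofactor C_20 = 3
Want det = 0: 15 + (v - 3) * 3 = 0
  (v - 3) = -15 / 3 = -5
  v = 3 + (-5) = -2

Answer: -2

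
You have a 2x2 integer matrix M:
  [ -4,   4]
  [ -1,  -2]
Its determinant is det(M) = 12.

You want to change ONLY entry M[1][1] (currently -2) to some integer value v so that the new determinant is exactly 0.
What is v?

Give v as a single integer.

Answer: 1

Derivation:
det is linear in entry M[1][1]: det = old_det + (v - -2) * C_11
Cofactor C_11 = -4
Want det = 0: 12 + (v - -2) * -4 = 0
  (v - -2) = -12 / -4 = 3
  v = -2 + (3) = 1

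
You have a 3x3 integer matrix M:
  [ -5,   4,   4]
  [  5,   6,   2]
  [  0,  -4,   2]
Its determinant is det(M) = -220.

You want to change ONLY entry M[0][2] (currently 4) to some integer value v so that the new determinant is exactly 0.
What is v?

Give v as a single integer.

Answer: -7

Derivation:
det is linear in entry M[0][2]: det = old_det + (v - 4) * C_02
Cofactor C_02 = -20
Want det = 0: -220 + (v - 4) * -20 = 0
  (v - 4) = 220 / -20 = -11
  v = 4 + (-11) = -7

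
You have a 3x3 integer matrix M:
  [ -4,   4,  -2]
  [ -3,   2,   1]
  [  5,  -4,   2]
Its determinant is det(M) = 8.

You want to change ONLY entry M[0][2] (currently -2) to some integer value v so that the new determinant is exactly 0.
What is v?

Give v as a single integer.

Answer: -6

Derivation:
det is linear in entry M[0][2]: det = old_det + (v - -2) * C_02
Cofactor C_02 = 2
Want det = 0: 8 + (v - -2) * 2 = 0
  (v - -2) = -8 / 2 = -4
  v = -2 + (-4) = -6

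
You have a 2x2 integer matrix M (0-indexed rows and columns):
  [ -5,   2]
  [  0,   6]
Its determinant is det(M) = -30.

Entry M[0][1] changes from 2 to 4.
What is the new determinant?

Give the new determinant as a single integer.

det is linear in row 0: changing M[0][1] by delta changes det by delta * cofactor(0,1).
Cofactor C_01 = (-1)^(0+1) * minor(0,1) = 0
Entry delta = 4 - 2 = 2
Det delta = 2 * 0 = 0
New det = -30 + 0 = -30

Answer: -30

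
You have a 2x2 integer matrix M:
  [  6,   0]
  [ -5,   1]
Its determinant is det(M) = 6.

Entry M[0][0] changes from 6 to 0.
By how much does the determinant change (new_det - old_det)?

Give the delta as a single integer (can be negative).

Cofactor C_00 = 1
Entry delta = 0 - 6 = -6
Det delta = entry_delta * cofactor = -6 * 1 = -6

Answer: -6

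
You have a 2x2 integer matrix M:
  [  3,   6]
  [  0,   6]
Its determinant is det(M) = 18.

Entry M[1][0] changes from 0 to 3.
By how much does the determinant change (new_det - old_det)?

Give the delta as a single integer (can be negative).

Cofactor C_10 = -6
Entry delta = 3 - 0 = 3
Det delta = entry_delta * cofactor = 3 * -6 = -18

Answer: -18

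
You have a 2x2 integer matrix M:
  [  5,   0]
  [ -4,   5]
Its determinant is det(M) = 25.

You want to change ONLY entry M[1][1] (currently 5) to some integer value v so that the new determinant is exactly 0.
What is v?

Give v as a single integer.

det is linear in entry M[1][1]: det = old_det + (v - 5) * C_11
Cofactor C_11 = 5
Want det = 0: 25 + (v - 5) * 5 = 0
  (v - 5) = -25 / 5 = -5
  v = 5 + (-5) = 0

Answer: 0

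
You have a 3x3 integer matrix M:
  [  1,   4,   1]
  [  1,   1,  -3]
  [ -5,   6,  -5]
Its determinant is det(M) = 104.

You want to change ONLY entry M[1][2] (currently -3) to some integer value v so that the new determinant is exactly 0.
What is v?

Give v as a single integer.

Answer: 1

Derivation:
det is linear in entry M[1][2]: det = old_det + (v - -3) * C_12
Cofactor C_12 = -26
Want det = 0: 104 + (v - -3) * -26 = 0
  (v - -3) = -104 / -26 = 4
  v = -3 + (4) = 1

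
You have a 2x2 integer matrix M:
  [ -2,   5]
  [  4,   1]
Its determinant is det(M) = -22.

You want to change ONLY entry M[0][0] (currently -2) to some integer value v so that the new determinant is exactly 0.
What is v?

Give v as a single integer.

det is linear in entry M[0][0]: det = old_det + (v - -2) * C_00
Cofactor C_00 = 1
Want det = 0: -22 + (v - -2) * 1 = 0
  (v - -2) = 22 / 1 = 22
  v = -2 + (22) = 20

Answer: 20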